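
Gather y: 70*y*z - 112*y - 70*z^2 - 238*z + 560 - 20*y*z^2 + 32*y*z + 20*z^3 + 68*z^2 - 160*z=y*(-20*z^2 + 102*z - 112) + 20*z^3 - 2*z^2 - 398*z + 560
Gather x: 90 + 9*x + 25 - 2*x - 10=7*x + 105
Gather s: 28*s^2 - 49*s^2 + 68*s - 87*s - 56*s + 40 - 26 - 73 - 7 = -21*s^2 - 75*s - 66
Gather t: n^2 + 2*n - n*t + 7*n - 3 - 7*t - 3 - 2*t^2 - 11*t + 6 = n^2 + 9*n - 2*t^2 + t*(-n - 18)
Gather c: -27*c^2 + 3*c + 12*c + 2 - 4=-27*c^2 + 15*c - 2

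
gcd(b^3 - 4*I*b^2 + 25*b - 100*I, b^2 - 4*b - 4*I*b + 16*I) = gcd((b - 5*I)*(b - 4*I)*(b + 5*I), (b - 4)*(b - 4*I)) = b - 4*I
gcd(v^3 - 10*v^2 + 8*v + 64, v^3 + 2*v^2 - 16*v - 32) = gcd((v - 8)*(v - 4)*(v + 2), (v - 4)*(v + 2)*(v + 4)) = v^2 - 2*v - 8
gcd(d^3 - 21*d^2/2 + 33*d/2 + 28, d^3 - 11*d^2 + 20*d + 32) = d^2 - 7*d - 8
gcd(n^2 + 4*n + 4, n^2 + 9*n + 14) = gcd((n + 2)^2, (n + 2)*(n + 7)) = n + 2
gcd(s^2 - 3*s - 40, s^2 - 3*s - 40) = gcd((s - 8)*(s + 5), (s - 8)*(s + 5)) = s^2 - 3*s - 40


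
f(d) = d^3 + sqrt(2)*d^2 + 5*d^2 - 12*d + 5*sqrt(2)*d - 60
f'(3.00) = 60.56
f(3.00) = 9.94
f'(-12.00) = 273.13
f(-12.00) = -805.21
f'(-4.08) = -7.33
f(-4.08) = -1.03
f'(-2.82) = -17.25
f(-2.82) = -17.52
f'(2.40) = 43.14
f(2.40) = -21.06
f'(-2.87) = -17.04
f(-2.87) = -16.66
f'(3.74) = 85.01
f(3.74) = 63.60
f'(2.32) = 40.98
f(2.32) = -24.42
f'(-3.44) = -13.56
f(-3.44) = -7.85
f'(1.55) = 22.16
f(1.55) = -48.51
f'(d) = 3*d^2 + 2*sqrt(2)*d + 10*d - 12 + 5*sqrt(2)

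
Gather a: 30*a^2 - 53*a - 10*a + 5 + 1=30*a^2 - 63*a + 6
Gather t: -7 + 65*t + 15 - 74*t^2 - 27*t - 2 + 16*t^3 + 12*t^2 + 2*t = 16*t^3 - 62*t^2 + 40*t + 6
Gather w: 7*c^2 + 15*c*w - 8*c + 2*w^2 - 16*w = 7*c^2 - 8*c + 2*w^2 + w*(15*c - 16)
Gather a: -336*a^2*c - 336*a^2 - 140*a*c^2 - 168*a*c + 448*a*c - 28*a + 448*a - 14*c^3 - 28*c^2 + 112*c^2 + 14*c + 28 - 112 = a^2*(-336*c - 336) + a*(-140*c^2 + 280*c + 420) - 14*c^3 + 84*c^2 + 14*c - 84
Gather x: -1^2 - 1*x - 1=-x - 2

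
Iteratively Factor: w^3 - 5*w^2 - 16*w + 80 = (w - 4)*(w^2 - w - 20) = (w - 4)*(w + 4)*(w - 5)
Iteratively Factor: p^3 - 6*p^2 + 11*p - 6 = (p - 3)*(p^2 - 3*p + 2) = (p - 3)*(p - 1)*(p - 2)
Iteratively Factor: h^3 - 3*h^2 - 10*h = (h + 2)*(h^2 - 5*h) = h*(h + 2)*(h - 5)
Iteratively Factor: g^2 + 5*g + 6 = (g + 3)*(g + 2)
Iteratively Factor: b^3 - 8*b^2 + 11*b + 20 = (b + 1)*(b^2 - 9*b + 20) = (b - 5)*(b + 1)*(b - 4)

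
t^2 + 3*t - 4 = (t - 1)*(t + 4)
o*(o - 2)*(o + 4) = o^3 + 2*o^2 - 8*o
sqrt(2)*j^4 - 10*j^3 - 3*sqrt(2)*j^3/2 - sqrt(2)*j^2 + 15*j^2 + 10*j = j*(j - 2)*(j - 5*sqrt(2))*(sqrt(2)*j + sqrt(2)/2)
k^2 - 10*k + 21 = (k - 7)*(k - 3)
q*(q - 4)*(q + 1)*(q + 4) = q^4 + q^3 - 16*q^2 - 16*q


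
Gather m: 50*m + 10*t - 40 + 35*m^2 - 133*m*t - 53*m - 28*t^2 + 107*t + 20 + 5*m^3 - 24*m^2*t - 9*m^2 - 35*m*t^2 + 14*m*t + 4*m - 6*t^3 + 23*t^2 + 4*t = 5*m^3 + m^2*(26 - 24*t) + m*(-35*t^2 - 119*t + 1) - 6*t^3 - 5*t^2 + 121*t - 20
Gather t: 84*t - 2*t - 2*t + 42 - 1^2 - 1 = 80*t + 40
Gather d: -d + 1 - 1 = -d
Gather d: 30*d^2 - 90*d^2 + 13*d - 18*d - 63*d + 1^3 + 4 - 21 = -60*d^2 - 68*d - 16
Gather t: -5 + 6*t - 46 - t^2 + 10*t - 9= -t^2 + 16*t - 60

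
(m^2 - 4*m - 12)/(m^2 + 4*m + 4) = (m - 6)/(m + 2)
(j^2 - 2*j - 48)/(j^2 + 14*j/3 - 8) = 3*(j - 8)/(3*j - 4)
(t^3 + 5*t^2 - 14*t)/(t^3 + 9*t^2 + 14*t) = (t - 2)/(t + 2)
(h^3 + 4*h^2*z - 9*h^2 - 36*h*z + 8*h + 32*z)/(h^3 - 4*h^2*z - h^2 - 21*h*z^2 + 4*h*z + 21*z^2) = (-h^2 - 4*h*z + 8*h + 32*z)/(-h^2 + 4*h*z + 21*z^2)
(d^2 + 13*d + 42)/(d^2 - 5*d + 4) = (d^2 + 13*d + 42)/(d^2 - 5*d + 4)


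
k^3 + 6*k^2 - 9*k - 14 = (k - 2)*(k + 1)*(k + 7)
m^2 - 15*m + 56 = (m - 8)*(m - 7)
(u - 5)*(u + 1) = u^2 - 4*u - 5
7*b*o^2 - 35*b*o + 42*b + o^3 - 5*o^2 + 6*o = (7*b + o)*(o - 3)*(o - 2)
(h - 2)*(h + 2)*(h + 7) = h^3 + 7*h^2 - 4*h - 28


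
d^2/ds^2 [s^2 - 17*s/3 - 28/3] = 2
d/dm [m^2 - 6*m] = 2*m - 6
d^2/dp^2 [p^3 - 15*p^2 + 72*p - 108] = 6*p - 30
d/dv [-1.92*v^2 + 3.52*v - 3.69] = 3.52 - 3.84*v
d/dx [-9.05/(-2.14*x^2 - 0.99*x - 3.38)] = (-38.734*x - 8.9595)/(2.14*x^2 + 0.99*x + 3.38)^2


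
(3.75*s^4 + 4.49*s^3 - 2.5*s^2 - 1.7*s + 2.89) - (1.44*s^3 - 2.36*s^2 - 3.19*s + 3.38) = 3.75*s^4 + 3.05*s^3 - 0.14*s^2 + 1.49*s - 0.49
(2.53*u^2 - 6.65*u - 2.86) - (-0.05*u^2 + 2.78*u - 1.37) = 2.58*u^2 - 9.43*u - 1.49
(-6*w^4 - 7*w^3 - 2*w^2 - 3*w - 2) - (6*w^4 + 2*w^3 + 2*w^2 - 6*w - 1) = -12*w^4 - 9*w^3 - 4*w^2 + 3*w - 1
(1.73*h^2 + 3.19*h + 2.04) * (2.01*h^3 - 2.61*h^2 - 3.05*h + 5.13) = 3.4773*h^5 + 1.8966*h^4 - 9.502*h^3 - 6.179*h^2 + 10.1427*h + 10.4652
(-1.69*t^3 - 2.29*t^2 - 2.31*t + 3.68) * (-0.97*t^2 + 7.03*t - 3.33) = 1.6393*t^5 - 9.6594*t^4 - 8.2303*t^3 - 12.1832*t^2 + 33.5627*t - 12.2544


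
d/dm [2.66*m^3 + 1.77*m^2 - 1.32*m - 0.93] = 7.98*m^2 + 3.54*m - 1.32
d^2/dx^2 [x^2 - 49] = 2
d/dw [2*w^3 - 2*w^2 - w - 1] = 6*w^2 - 4*w - 1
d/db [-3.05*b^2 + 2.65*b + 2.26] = 2.65 - 6.1*b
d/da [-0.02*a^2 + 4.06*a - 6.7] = 4.06 - 0.04*a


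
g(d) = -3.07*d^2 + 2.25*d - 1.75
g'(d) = 2.25 - 6.14*d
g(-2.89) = -33.89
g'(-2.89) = 19.99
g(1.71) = -6.88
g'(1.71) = -8.25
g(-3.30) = -42.61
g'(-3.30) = 22.51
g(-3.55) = -48.43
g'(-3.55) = 24.05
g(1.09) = -2.94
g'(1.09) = -4.44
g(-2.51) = -26.74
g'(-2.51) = 17.66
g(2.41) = -14.16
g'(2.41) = -12.55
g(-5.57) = -109.53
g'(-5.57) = 36.45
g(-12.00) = -470.83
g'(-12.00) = 75.93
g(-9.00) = -270.67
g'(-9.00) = 57.51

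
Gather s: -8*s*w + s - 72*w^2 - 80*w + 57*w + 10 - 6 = s*(1 - 8*w) - 72*w^2 - 23*w + 4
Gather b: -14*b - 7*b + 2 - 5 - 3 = -21*b - 6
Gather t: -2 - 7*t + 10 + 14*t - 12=7*t - 4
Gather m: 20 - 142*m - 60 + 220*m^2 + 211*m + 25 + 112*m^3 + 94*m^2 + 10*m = 112*m^3 + 314*m^2 + 79*m - 15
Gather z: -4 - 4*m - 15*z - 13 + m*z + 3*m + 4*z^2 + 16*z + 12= -m + 4*z^2 + z*(m + 1) - 5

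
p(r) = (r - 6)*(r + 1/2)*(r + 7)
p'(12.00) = 426.50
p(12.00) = 1425.00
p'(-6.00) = 48.50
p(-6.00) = 66.00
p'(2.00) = -23.50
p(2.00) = -90.00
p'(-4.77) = 12.45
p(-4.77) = 102.55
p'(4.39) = 29.49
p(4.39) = -89.67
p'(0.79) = -37.26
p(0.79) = -52.36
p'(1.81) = -26.24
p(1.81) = -85.27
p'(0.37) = -39.98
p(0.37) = -36.10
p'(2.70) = -11.53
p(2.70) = -102.43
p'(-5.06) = 20.13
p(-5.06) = 97.84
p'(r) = (r - 6)*(r + 1/2) + (r - 6)*(r + 7) + (r + 1/2)*(r + 7)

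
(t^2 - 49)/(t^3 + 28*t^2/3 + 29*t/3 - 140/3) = 3*(t - 7)/(3*t^2 + 7*t - 20)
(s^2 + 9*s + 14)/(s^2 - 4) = (s + 7)/(s - 2)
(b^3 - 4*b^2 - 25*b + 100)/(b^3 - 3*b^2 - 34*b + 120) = (b + 5)/(b + 6)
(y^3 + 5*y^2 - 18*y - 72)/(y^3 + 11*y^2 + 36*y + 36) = (y - 4)/(y + 2)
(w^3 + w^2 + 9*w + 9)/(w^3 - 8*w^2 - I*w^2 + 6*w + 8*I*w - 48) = (w^2 + w*(1 + 3*I) + 3*I)/(w^2 + 2*w*(-4 + I) - 16*I)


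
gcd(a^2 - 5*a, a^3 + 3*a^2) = a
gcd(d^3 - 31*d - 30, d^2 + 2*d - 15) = d + 5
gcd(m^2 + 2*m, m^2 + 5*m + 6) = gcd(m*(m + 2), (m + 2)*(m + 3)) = m + 2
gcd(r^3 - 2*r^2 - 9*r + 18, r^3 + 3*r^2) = r + 3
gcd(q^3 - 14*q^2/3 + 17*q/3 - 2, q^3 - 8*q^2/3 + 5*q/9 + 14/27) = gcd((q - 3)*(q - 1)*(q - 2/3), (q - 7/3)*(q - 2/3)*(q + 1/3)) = q - 2/3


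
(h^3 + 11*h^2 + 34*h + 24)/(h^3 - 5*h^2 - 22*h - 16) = (h^2 + 10*h + 24)/(h^2 - 6*h - 16)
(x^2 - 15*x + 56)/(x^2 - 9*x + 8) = (x - 7)/(x - 1)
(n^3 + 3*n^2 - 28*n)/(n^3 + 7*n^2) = (n - 4)/n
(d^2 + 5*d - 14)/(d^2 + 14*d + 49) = (d - 2)/(d + 7)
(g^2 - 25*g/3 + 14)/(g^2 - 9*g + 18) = (g - 7/3)/(g - 3)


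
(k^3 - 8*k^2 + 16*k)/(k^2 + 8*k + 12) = k*(k^2 - 8*k + 16)/(k^2 + 8*k + 12)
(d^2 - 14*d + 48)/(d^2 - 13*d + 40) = (d - 6)/(d - 5)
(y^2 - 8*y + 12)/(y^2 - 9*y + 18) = (y - 2)/(y - 3)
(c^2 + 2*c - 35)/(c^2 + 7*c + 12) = (c^2 + 2*c - 35)/(c^2 + 7*c + 12)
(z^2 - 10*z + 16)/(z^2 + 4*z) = (z^2 - 10*z + 16)/(z*(z + 4))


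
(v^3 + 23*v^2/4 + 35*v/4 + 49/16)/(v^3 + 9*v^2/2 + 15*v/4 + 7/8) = (4*v + 7)/(2*(2*v + 1))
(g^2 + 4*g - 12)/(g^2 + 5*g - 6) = (g - 2)/(g - 1)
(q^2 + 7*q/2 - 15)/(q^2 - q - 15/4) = 2*(q + 6)/(2*q + 3)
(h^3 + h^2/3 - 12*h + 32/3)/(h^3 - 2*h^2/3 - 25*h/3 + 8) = (h + 4)/(h + 3)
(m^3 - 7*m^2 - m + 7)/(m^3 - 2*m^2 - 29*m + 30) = (m^2 - 6*m - 7)/(m^2 - m - 30)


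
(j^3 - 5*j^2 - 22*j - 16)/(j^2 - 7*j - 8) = j + 2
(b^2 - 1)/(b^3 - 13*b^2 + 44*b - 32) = (b + 1)/(b^2 - 12*b + 32)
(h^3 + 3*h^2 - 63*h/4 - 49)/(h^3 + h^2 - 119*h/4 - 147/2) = (h - 4)/(h - 6)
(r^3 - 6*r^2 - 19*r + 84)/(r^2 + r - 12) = r - 7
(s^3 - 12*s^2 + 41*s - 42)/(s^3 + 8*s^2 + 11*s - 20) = (s^3 - 12*s^2 + 41*s - 42)/(s^3 + 8*s^2 + 11*s - 20)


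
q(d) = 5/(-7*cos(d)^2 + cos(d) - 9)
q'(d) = 5*(-14*sin(d)*cos(d) + sin(d))/(-7*cos(d)^2 + cos(d) - 9)^2 = 5*(1 - 14*cos(d))*sin(d)/(7*sin(d)^2 + cos(d) - 16)^2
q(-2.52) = -0.35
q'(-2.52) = -0.17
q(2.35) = -0.38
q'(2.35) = 0.22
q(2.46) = -0.36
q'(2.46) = 0.19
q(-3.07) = -0.29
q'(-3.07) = -0.02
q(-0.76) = -0.42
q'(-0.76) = 0.22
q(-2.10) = -0.44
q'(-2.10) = -0.27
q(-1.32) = -0.54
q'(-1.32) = 0.14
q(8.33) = -0.46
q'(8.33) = 0.28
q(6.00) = -0.34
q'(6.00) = 0.08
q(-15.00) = -0.36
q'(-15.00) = -0.20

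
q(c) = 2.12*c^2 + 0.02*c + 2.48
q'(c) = 4.24*c + 0.02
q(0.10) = 2.50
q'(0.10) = 0.44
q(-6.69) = 97.23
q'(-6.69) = -28.35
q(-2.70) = 17.88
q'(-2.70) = -11.43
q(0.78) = 3.79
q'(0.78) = 3.33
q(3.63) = 30.49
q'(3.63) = 15.41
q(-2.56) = 16.32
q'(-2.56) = -10.83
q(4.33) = 42.31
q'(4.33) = 18.38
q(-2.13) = 12.06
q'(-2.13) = -9.01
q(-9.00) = 174.02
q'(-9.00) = -38.14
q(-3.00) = 21.50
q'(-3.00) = -12.70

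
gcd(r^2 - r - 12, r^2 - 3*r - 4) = r - 4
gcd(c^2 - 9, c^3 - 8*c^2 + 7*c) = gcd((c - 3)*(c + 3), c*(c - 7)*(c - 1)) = 1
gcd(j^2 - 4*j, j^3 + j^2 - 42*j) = j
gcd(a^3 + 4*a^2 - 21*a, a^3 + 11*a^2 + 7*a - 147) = a^2 + 4*a - 21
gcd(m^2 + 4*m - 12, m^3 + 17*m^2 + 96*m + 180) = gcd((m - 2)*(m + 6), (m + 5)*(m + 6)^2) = m + 6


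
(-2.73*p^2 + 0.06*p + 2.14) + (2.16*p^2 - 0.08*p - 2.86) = -0.57*p^2 - 0.02*p - 0.72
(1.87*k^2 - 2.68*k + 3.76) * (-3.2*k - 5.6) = -5.984*k^3 - 1.896*k^2 + 2.976*k - 21.056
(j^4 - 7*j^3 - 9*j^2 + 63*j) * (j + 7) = j^5 - 58*j^3 + 441*j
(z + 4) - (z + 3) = 1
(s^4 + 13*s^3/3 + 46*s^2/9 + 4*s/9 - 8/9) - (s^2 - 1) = s^4 + 13*s^3/3 + 37*s^2/9 + 4*s/9 + 1/9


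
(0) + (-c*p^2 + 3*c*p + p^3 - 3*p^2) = -c*p^2 + 3*c*p + p^3 - 3*p^2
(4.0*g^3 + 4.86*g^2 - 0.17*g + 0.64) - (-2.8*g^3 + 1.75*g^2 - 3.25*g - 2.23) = 6.8*g^3 + 3.11*g^2 + 3.08*g + 2.87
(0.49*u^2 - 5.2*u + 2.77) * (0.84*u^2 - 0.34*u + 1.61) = 0.4116*u^4 - 4.5346*u^3 + 4.8837*u^2 - 9.3138*u + 4.4597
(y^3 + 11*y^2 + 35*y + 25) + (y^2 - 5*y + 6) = y^3 + 12*y^2 + 30*y + 31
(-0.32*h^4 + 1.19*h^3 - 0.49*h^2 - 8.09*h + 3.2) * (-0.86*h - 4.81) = 0.2752*h^5 + 0.5158*h^4 - 5.3025*h^3 + 9.3143*h^2 + 36.1609*h - 15.392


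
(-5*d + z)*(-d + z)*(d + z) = 5*d^3 - d^2*z - 5*d*z^2 + z^3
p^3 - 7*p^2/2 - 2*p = p*(p - 4)*(p + 1/2)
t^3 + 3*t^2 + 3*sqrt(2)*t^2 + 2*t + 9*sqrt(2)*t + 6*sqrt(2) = (t + 1)*(t + 2)*(t + 3*sqrt(2))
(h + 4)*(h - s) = h^2 - h*s + 4*h - 4*s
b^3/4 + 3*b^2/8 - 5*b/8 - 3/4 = (b/4 + 1/2)*(b - 3/2)*(b + 1)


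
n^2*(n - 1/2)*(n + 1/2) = n^4 - n^2/4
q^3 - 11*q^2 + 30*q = q*(q - 6)*(q - 5)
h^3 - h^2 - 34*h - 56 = (h - 7)*(h + 2)*(h + 4)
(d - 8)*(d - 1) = d^2 - 9*d + 8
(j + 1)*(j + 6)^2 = j^3 + 13*j^2 + 48*j + 36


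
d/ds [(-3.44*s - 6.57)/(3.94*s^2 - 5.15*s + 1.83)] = (13.5536*s^2 + 51.7716*s - 40.1307)/(15.5236*s^4 - 40.582*s^3 + 40.9429*s^2 - 18.849*s + 3.3489)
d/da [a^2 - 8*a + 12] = 2*a - 8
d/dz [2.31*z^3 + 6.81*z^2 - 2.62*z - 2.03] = 6.93*z^2 + 13.62*z - 2.62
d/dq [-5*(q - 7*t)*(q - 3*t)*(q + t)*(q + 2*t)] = -20*q^3 + 105*q^2*t + 70*q*t^2 - 215*t^3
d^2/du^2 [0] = 0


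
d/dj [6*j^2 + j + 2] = 12*j + 1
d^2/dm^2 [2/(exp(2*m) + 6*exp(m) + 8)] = 4*(4*(exp(m) + 3)^2*exp(m) - (2*exp(m) + 3)*(exp(2*m) + 6*exp(m) + 8))*exp(m)/(exp(2*m) + 6*exp(m) + 8)^3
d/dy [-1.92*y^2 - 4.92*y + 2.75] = -3.84*y - 4.92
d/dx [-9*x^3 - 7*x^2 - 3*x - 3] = -27*x^2 - 14*x - 3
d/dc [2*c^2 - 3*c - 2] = 4*c - 3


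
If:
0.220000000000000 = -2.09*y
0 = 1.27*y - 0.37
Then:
No Solution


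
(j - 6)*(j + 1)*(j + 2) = j^3 - 3*j^2 - 16*j - 12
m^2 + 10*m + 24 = (m + 4)*(m + 6)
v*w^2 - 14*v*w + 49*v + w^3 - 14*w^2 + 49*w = (v + w)*(w - 7)^2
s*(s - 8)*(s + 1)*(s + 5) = s^4 - 2*s^3 - 43*s^2 - 40*s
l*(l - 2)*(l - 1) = l^3 - 3*l^2 + 2*l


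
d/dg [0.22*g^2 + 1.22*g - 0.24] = 0.44*g + 1.22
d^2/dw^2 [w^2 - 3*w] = 2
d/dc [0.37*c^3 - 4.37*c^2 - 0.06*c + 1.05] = 1.11*c^2 - 8.74*c - 0.06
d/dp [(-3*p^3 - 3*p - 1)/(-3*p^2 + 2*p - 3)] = (9*p^4 - 12*p^3 + 18*p^2 - 6*p + 11)/(9*p^4 - 12*p^3 + 22*p^2 - 12*p + 9)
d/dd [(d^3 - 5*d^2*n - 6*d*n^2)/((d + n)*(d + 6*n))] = (d^2 + 12*d*n - 36*n^2)/(d^2 + 12*d*n + 36*n^2)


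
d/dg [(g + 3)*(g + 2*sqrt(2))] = 2*g + 2*sqrt(2) + 3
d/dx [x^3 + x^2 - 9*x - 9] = 3*x^2 + 2*x - 9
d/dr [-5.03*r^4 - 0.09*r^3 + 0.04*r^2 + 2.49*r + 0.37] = -20.12*r^3 - 0.27*r^2 + 0.08*r + 2.49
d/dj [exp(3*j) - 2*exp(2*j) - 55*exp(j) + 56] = (3*exp(2*j) - 4*exp(j) - 55)*exp(j)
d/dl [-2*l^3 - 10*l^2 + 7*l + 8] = -6*l^2 - 20*l + 7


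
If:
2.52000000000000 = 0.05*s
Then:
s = 50.40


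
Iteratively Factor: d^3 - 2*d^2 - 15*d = (d - 5)*(d^2 + 3*d) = d*(d - 5)*(d + 3)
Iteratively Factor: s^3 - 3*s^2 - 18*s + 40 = (s - 2)*(s^2 - s - 20) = (s - 5)*(s - 2)*(s + 4)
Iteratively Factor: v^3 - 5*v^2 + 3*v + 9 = (v - 3)*(v^2 - 2*v - 3) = (v - 3)*(v + 1)*(v - 3)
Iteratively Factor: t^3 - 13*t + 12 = (t + 4)*(t^2 - 4*t + 3) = (t - 1)*(t + 4)*(t - 3)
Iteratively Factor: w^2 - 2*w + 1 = (w - 1)*(w - 1)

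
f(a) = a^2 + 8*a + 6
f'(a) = 2*a + 8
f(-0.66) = 1.16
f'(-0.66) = 6.68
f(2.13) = 27.58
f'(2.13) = 12.26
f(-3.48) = -9.73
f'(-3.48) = 1.04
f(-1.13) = -1.76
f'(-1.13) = 5.74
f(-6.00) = -6.00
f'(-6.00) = -4.00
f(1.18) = 16.83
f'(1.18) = 10.36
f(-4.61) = -9.63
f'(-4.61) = -1.22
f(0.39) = 9.27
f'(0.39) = 8.78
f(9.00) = 159.00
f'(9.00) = 26.00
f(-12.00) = 54.00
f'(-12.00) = -16.00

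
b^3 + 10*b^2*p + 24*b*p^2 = b*(b + 4*p)*(b + 6*p)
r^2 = r^2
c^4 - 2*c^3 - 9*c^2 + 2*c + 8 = (c - 4)*(c - 1)*(c + 1)*(c + 2)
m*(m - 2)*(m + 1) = m^3 - m^2 - 2*m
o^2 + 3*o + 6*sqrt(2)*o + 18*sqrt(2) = (o + 3)*(o + 6*sqrt(2))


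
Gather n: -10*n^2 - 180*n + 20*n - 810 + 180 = -10*n^2 - 160*n - 630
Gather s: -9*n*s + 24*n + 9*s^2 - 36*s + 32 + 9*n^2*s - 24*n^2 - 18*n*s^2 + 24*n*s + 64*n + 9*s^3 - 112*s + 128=-24*n^2 + 88*n + 9*s^3 + s^2*(9 - 18*n) + s*(9*n^2 + 15*n - 148) + 160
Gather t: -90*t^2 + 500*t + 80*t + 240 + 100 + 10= -90*t^2 + 580*t + 350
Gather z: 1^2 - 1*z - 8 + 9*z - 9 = 8*z - 16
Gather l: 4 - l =4 - l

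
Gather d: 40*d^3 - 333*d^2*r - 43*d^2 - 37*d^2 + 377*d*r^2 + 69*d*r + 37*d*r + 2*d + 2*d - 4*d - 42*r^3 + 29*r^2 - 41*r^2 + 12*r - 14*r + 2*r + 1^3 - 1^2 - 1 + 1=40*d^3 + d^2*(-333*r - 80) + d*(377*r^2 + 106*r) - 42*r^3 - 12*r^2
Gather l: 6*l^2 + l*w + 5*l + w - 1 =6*l^2 + l*(w + 5) + w - 1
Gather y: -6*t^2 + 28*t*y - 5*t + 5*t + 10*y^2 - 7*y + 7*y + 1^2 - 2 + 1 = -6*t^2 + 28*t*y + 10*y^2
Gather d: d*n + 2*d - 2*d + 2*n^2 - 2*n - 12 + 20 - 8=d*n + 2*n^2 - 2*n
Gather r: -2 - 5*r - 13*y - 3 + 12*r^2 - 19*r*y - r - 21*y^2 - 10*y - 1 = 12*r^2 + r*(-19*y - 6) - 21*y^2 - 23*y - 6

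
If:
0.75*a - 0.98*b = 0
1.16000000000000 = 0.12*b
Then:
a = 12.63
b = 9.67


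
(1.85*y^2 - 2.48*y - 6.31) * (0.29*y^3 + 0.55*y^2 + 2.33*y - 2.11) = 0.5365*y^5 + 0.2983*y^4 + 1.1166*y^3 - 13.1524*y^2 - 9.4695*y + 13.3141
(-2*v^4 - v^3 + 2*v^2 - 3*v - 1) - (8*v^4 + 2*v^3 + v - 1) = -10*v^4 - 3*v^3 + 2*v^2 - 4*v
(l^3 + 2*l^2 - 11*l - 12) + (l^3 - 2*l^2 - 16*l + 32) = 2*l^3 - 27*l + 20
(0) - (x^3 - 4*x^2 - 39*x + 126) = -x^3 + 4*x^2 + 39*x - 126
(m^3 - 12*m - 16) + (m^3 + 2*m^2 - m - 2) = 2*m^3 + 2*m^2 - 13*m - 18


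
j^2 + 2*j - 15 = (j - 3)*(j + 5)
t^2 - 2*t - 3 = (t - 3)*(t + 1)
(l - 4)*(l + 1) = l^2 - 3*l - 4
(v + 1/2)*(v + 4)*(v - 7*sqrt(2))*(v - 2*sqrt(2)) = v^4 - 9*sqrt(2)*v^3 + 9*v^3/2 - 81*sqrt(2)*v^2/2 + 30*v^2 - 18*sqrt(2)*v + 126*v + 56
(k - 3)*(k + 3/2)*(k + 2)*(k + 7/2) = k^4 + 4*k^3 - 23*k^2/4 - 141*k/4 - 63/2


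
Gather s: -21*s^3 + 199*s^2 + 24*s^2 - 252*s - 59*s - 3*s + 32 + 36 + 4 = -21*s^3 + 223*s^2 - 314*s + 72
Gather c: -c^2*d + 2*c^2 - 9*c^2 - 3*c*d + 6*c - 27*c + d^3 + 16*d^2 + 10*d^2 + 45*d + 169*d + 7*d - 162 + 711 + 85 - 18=c^2*(-d - 7) + c*(-3*d - 21) + d^3 + 26*d^2 + 221*d + 616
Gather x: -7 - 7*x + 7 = -7*x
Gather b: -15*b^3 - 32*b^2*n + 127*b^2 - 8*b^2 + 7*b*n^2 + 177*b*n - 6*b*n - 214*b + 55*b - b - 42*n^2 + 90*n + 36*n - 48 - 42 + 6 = -15*b^3 + b^2*(119 - 32*n) + b*(7*n^2 + 171*n - 160) - 42*n^2 + 126*n - 84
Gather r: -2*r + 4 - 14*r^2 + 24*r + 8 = -14*r^2 + 22*r + 12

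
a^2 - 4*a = a*(a - 4)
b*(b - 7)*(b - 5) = b^3 - 12*b^2 + 35*b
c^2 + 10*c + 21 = (c + 3)*(c + 7)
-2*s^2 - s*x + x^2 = (-2*s + x)*(s + x)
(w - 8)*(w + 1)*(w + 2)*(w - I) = w^4 - 5*w^3 - I*w^3 - 22*w^2 + 5*I*w^2 - 16*w + 22*I*w + 16*I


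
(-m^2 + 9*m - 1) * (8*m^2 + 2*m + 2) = -8*m^4 + 70*m^3 + 8*m^2 + 16*m - 2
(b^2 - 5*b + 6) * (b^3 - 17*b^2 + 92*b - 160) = b^5 - 22*b^4 + 183*b^3 - 722*b^2 + 1352*b - 960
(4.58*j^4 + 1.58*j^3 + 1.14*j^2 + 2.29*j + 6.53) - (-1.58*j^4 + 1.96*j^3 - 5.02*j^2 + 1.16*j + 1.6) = 6.16*j^4 - 0.38*j^3 + 6.16*j^2 + 1.13*j + 4.93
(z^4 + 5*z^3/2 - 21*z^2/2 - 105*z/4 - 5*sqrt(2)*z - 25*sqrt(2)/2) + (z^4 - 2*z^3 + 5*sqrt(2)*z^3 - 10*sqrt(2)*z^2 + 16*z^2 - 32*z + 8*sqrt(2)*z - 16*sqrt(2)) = 2*z^4 + z^3/2 + 5*sqrt(2)*z^3 - 10*sqrt(2)*z^2 + 11*z^2/2 - 233*z/4 + 3*sqrt(2)*z - 57*sqrt(2)/2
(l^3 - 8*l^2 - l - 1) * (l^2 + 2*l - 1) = l^5 - 6*l^4 - 18*l^3 + 5*l^2 - l + 1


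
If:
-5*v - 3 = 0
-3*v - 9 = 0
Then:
No Solution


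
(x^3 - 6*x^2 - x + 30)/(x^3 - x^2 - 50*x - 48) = (-x^3 + 6*x^2 + x - 30)/(-x^3 + x^2 + 50*x + 48)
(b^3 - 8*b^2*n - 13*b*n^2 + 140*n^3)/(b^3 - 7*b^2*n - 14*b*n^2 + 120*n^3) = (b - 7*n)/(b - 6*n)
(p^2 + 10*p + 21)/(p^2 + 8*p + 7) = (p + 3)/(p + 1)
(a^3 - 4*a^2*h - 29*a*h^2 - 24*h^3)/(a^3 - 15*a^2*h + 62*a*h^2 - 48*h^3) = (a^2 + 4*a*h + 3*h^2)/(a^2 - 7*a*h + 6*h^2)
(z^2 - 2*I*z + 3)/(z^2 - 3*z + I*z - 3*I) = (z - 3*I)/(z - 3)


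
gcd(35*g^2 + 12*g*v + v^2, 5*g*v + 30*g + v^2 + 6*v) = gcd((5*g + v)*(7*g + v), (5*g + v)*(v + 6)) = 5*g + v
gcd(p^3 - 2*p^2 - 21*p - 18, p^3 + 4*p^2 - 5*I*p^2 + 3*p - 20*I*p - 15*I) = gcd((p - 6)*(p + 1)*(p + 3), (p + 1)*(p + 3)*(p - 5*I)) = p^2 + 4*p + 3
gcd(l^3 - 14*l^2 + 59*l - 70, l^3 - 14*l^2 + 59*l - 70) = l^3 - 14*l^2 + 59*l - 70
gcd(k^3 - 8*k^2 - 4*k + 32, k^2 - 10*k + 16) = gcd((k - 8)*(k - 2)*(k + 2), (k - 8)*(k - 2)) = k^2 - 10*k + 16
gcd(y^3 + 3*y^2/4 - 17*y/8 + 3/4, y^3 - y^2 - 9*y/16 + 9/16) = y - 3/4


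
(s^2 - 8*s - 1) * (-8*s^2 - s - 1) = -8*s^4 + 63*s^3 + 15*s^2 + 9*s + 1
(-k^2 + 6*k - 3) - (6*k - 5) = 2 - k^2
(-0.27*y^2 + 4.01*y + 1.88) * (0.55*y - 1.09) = -0.1485*y^3 + 2.4998*y^2 - 3.3369*y - 2.0492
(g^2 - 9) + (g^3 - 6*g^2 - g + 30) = g^3 - 5*g^2 - g + 21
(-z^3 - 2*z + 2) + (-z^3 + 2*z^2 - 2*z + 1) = -2*z^3 + 2*z^2 - 4*z + 3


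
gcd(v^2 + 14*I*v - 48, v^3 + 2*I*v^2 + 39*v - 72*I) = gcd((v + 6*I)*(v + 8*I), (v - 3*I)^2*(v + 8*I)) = v + 8*I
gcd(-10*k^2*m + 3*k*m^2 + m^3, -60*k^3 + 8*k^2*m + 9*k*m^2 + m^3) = 10*k^2 - 3*k*m - m^2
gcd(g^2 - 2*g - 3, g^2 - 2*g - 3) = g^2 - 2*g - 3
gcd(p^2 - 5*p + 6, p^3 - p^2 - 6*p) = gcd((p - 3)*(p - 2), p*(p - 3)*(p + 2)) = p - 3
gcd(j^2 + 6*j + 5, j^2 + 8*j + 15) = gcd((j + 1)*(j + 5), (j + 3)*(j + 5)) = j + 5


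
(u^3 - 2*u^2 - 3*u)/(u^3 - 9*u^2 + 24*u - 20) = u*(u^2 - 2*u - 3)/(u^3 - 9*u^2 + 24*u - 20)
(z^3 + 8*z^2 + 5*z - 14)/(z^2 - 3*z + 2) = (z^2 + 9*z + 14)/(z - 2)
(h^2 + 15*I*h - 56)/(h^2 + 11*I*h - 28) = (h + 8*I)/(h + 4*I)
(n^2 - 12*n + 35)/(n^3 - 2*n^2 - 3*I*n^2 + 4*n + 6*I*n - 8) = (n^2 - 12*n + 35)/(n^3 + n^2*(-2 - 3*I) + n*(4 + 6*I) - 8)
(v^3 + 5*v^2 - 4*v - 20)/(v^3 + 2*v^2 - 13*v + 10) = (v + 2)/(v - 1)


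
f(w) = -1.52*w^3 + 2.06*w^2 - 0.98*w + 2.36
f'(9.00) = -333.26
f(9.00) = -947.68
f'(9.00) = -333.26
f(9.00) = -947.68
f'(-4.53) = -113.22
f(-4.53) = 190.37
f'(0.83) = -0.70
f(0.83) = 2.10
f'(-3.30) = -64.23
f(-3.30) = 82.65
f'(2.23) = -14.47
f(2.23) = -6.44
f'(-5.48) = -160.50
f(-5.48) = 319.73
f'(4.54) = -76.26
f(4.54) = -101.87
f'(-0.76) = -6.75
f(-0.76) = 4.96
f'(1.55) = -5.55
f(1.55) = 0.13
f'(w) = -4.56*w^2 + 4.12*w - 0.98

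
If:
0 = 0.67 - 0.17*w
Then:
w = 3.94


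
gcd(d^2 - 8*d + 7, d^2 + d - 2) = d - 1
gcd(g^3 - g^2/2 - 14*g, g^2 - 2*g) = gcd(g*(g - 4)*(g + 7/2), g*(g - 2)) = g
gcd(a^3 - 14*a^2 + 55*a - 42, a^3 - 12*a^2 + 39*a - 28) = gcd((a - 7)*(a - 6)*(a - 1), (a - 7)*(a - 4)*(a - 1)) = a^2 - 8*a + 7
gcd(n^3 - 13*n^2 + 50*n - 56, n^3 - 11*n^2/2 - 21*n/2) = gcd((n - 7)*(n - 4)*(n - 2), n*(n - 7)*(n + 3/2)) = n - 7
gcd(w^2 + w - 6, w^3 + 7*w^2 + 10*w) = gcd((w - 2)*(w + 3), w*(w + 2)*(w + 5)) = 1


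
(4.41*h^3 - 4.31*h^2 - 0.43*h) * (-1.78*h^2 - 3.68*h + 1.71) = -7.8498*h^5 - 8.557*h^4 + 24.1673*h^3 - 5.7877*h^2 - 0.7353*h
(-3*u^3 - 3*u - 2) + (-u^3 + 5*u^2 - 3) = -4*u^3 + 5*u^2 - 3*u - 5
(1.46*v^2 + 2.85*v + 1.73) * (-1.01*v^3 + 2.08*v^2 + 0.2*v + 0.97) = -1.4746*v^5 + 0.1583*v^4 + 4.4727*v^3 + 5.5846*v^2 + 3.1105*v + 1.6781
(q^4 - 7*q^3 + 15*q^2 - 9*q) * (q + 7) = q^5 - 34*q^3 + 96*q^2 - 63*q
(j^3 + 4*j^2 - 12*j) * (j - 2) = j^4 + 2*j^3 - 20*j^2 + 24*j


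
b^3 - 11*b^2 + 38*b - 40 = (b - 5)*(b - 4)*(b - 2)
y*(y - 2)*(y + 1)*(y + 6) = y^4 + 5*y^3 - 8*y^2 - 12*y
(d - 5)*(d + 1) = d^2 - 4*d - 5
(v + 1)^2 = v^2 + 2*v + 1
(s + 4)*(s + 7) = s^2 + 11*s + 28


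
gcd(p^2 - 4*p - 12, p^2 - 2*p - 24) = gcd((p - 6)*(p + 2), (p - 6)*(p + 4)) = p - 6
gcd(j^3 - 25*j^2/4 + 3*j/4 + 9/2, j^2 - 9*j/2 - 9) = j - 6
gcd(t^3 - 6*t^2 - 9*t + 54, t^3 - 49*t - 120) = t + 3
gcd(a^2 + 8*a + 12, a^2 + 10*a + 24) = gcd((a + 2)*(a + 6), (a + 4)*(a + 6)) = a + 6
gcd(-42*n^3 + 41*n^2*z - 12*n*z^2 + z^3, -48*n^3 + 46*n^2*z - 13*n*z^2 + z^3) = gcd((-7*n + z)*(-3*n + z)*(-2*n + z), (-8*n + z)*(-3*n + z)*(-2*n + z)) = 6*n^2 - 5*n*z + z^2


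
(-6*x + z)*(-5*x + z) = 30*x^2 - 11*x*z + z^2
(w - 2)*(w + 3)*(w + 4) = w^3 + 5*w^2 - 2*w - 24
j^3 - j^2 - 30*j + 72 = (j - 4)*(j - 3)*(j + 6)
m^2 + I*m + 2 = (m - I)*(m + 2*I)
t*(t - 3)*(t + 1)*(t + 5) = t^4 + 3*t^3 - 13*t^2 - 15*t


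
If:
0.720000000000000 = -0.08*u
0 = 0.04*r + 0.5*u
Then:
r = 112.50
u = -9.00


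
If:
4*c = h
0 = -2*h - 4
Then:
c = -1/2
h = -2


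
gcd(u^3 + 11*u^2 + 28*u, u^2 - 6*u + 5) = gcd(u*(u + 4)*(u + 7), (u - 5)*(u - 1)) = 1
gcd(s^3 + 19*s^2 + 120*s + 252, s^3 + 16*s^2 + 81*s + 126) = s^2 + 13*s + 42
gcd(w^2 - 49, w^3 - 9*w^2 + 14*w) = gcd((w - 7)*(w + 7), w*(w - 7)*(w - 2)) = w - 7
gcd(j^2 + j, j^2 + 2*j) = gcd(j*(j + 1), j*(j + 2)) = j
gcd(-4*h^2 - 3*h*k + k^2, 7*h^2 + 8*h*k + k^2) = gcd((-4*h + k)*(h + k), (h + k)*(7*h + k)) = h + k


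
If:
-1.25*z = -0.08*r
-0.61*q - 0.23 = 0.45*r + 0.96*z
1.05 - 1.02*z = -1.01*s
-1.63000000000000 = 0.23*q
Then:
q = -7.09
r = 8.00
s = -0.52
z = 0.51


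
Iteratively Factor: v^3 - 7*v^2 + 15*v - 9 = (v - 3)*(v^2 - 4*v + 3) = (v - 3)^2*(v - 1)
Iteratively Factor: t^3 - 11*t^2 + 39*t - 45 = (t - 5)*(t^2 - 6*t + 9) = (t - 5)*(t - 3)*(t - 3)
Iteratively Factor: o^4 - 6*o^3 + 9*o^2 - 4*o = (o - 1)*(o^3 - 5*o^2 + 4*o) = (o - 4)*(o - 1)*(o^2 - o) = (o - 4)*(o - 1)^2*(o)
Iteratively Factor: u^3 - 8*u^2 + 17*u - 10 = (u - 1)*(u^2 - 7*u + 10) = (u - 5)*(u - 1)*(u - 2)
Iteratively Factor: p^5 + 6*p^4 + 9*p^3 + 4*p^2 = (p)*(p^4 + 6*p^3 + 9*p^2 + 4*p) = p*(p + 4)*(p^3 + 2*p^2 + p) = p*(p + 1)*(p + 4)*(p^2 + p) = p^2*(p + 1)*(p + 4)*(p + 1)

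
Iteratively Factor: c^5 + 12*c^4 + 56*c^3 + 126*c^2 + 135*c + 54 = (c + 2)*(c^4 + 10*c^3 + 36*c^2 + 54*c + 27) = (c + 2)*(c + 3)*(c^3 + 7*c^2 + 15*c + 9) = (c + 1)*(c + 2)*(c + 3)*(c^2 + 6*c + 9) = (c + 1)*(c + 2)*(c + 3)^2*(c + 3)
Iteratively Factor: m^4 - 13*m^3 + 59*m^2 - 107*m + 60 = (m - 4)*(m^3 - 9*m^2 + 23*m - 15) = (m - 4)*(m - 3)*(m^2 - 6*m + 5) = (m - 5)*(m - 4)*(m - 3)*(m - 1)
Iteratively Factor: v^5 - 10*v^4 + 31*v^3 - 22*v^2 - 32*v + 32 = (v - 1)*(v^4 - 9*v^3 + 22*v^2 - 32) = (v - 2)*(v - 1)*(v^3 - 7*v^2 + 8*v + 16) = (v - 4)*(v - 2)*(v - 1)*(v^2 - 3*v - 4) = (v - 4)*(v - 2)*(v - 1)*(v + 1)*(v - 4)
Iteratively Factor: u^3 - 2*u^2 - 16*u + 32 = (u - 4)*(u^2 + 2*u - 8) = (u - 4)*(u + 4)*(u - 2)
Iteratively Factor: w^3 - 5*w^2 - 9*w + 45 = (w + 3)*(w^2 - 8*w + 15) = (w - 5)*(w + 3)*(w - 3)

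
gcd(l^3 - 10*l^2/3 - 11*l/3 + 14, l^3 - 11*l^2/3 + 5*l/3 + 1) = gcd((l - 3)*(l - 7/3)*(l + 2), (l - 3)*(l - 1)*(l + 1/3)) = l - 3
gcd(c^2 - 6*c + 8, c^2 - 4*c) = c - 4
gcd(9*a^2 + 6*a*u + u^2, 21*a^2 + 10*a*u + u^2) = 3*a + u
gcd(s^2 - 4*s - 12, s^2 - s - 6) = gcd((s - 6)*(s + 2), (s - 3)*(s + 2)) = s + 2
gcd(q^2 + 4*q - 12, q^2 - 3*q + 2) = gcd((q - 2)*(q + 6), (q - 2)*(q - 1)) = q - 2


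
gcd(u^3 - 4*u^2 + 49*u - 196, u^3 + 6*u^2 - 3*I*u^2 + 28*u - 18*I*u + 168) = u - 7*I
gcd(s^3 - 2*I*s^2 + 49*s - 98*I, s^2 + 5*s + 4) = 1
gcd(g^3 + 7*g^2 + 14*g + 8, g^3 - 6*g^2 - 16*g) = g + 2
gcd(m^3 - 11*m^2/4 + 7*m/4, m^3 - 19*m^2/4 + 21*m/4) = m^2 - 7*m/4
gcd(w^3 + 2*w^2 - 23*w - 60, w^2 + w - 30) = w - 5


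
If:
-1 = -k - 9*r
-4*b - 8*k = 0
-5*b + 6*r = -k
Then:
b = 4/31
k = -2/31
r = 11/93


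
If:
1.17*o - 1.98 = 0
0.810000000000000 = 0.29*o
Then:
No Solution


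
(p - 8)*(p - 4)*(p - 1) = p^3 - 13*p^2 + 44*p - 32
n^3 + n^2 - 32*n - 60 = (n - 6)*(n + 2)*(n + 5)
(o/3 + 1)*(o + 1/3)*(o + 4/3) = o^3/3 + 14*o^2/9 + 49*o/27 + 4/9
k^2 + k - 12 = (k - 3)*(k + 4)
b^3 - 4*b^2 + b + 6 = (b - 3)*(b - 2)*(b + 1)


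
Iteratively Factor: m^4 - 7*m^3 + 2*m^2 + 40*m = (m - 5)*(m^3 - 2*m^2 - 8*m) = (m - 5)*(m - 4)*(m^2 + 2*m) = m*(m - 5)*(m - 4)*(m + 2)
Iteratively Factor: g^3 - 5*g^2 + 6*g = (g)*(g^2 - 5*g + 6) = g*(g - 2)*(g - 3)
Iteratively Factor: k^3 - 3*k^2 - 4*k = (k - 4)*(k^2 + k) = k*(k - 4)*(k + 1)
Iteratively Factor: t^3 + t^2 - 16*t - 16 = (t + 1)*(t^2 - 16) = (t + 1)*(t + 4)*(t - 4)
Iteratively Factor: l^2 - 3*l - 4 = (l - 4)*(l + 1)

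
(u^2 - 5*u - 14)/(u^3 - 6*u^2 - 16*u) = (u - 7)/(u*(u - 8))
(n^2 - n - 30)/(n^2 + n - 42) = (n + 5)/(n + 7)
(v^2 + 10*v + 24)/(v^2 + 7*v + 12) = (v + 6)/(v + 3)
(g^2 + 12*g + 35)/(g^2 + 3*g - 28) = (g + 5)/(g - 4)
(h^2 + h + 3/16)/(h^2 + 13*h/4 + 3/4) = (h + 3/4)/(h + 3)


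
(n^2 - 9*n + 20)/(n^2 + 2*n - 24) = (n - 5)/(n + 6)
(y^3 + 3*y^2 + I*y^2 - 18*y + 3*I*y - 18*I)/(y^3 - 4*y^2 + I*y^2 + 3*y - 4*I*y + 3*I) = (y + 6)/(y - 1)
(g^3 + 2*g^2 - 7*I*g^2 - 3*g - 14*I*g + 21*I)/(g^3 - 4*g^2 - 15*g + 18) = (g - 7*I)/(g - 6)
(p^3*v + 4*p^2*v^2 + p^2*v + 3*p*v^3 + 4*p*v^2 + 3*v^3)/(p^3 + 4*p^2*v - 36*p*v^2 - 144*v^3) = v*(p^3 + 4*p^2*v + p^2 + 3*p*v^2 + 4*p*v + 3*v^2)/(p^3 + 4*p^2*v - 36*p*v^2 - 144*v^3)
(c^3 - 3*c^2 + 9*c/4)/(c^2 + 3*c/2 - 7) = c*(4*c^2 - 12*c + 9)/(2*(2*c^2 + 3*c - 14))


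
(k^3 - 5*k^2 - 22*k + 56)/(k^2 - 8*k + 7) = (k^2 + 2*k - 8)/(k - 1)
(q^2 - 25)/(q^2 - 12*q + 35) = (q + 5)/(q - 7)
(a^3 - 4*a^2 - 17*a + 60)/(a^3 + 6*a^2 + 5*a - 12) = (a^2 - 8*a + 15)/(a^2 + 2*a - 3)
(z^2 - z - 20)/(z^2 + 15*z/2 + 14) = 2*(z - 5)/(2*z + 7)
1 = 1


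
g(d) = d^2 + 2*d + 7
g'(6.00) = 14.00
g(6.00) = 55.00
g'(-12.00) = -22.00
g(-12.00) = 127.00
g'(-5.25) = -8.50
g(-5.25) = 24.06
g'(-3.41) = -4.82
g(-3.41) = 11.81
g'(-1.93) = -1.86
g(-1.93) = 6.86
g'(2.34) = 6.68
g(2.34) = 17.16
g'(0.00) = 2.00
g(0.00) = 7.00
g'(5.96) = 13.92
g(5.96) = 54.44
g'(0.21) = 2.42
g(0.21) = 7.46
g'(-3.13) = -4.26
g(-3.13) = 10.54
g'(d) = 2*d + 2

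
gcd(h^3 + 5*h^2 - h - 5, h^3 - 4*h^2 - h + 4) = h^2 - 1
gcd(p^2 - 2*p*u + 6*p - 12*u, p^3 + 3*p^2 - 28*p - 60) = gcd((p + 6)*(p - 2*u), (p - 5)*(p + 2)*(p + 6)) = p + 6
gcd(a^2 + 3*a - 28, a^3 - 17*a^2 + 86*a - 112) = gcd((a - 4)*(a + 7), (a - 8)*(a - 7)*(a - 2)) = 1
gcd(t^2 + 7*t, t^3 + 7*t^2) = t^2 + 7*t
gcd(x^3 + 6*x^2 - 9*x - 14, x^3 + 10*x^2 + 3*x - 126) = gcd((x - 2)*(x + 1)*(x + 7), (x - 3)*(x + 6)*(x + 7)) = x + 7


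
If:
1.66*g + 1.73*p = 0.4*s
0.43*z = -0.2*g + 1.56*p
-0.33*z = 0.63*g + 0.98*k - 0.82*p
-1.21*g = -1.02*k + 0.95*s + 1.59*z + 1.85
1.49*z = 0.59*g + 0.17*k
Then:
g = -0.26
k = 0.15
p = -0.06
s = -1.32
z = -0.09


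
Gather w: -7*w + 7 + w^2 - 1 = w^2 - 7*w + 6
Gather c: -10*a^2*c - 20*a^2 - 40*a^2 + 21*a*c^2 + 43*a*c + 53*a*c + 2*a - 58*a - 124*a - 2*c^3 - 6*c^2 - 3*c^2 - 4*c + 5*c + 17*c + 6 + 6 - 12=-60*a^2 - 180*a - 2*c^3 + c^2*(21*a - 9) + c*(-10*a^2 + 96*a + 18)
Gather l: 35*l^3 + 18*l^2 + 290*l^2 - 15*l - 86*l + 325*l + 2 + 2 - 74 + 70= 35*l^3 + 308*l^2 + 224*l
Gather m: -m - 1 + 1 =-m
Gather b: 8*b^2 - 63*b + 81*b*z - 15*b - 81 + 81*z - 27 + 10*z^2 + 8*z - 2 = 8*b^2 + b*(81*z - 78) + 10*z^2 + 89*z - 110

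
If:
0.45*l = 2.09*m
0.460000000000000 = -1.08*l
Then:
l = -0.43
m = -0.09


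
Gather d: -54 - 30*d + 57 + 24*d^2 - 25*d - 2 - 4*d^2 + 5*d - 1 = 20*d^2 - 50*d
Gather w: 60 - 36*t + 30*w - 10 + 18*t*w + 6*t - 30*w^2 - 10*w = -30*t - 30*w^2 + w*(18*t + 20) + 50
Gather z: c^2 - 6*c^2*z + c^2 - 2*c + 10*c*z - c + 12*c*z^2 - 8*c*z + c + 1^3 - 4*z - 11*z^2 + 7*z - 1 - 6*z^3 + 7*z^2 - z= 2*c^2 - 2*c - 6*z^3 + z^2*(12*c - 4) + z*(-6*c^2 + 2*c + 2)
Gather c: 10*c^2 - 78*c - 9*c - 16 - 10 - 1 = 10*c^2 - 87*c - 27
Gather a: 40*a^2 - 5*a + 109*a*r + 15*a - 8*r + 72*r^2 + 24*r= 40*a^2 + a*(109*r + 10) + 72*r^2 + 16*r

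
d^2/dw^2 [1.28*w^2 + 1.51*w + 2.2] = 2.56000000000000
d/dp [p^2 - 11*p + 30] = 2*p - 11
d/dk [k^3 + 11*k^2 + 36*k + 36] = 3*k^2 + 22*k + 36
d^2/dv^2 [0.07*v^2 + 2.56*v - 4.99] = 0.140000000000000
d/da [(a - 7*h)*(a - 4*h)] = 2*a - 11*h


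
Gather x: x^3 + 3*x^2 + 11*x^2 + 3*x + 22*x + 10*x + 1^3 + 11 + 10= x^3 + 14*x^2 + 35*x + 22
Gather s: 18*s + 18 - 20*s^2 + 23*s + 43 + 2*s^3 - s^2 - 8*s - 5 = 2*s^3 - 21*s^2 + 33*s + 56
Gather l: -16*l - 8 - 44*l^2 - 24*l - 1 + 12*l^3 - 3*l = 12*l^3 - 44*l^2 - 43*l - 9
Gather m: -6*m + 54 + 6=60 - 6*m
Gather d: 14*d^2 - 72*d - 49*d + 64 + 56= 14*d^2 - 121*d + 120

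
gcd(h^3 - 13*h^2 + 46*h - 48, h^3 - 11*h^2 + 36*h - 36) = h^2 - 5*h + 6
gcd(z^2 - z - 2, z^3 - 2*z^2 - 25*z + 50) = z - 2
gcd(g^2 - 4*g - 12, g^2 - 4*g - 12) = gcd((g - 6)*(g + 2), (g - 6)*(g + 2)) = g^2 - 4*g - 12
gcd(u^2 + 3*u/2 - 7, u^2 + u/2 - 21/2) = u + 7/2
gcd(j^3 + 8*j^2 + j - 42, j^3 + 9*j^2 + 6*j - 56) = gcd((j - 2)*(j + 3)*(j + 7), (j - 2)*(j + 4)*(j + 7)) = j^2 + 5*j - 14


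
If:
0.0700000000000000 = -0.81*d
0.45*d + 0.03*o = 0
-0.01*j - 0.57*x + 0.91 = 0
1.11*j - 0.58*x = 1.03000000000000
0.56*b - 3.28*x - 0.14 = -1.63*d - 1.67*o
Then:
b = 5.81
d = -0.09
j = 1.75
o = 1.30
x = 1.57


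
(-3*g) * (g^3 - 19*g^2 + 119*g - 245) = -3*g^4 + 57*g^3 - 357*g^2 + 735*g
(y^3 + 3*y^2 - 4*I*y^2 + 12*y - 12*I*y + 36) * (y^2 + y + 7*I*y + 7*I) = y^5 + 4*y^4 + 3*I*y^4 + 43*y^3 + 12*I*y^3 + 160*y^2 + 93*I*y^2 + 120*y + 336*I*y + 252*I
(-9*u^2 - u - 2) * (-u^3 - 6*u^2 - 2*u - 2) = 9*u^5 + 55*u^4 + 26*u^3 + 32*u^2 + 6*u + 4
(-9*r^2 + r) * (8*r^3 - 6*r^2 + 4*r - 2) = -72*r^5 + 62*r^4 - 42*r^3 + 22*r^2 - 2*r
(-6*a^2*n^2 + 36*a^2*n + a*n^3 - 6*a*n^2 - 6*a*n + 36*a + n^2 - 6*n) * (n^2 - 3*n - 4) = -6*a^2*n^4 + 54*a^2*n^3 - 84*a^2*n^2 - 144*a^2*n + a*n^5 - 9*a*n^4 + 8*a*n^3 + 78*a*n^2 - 84*a*n - 144*a + n^4 - 9*n^3 + 14*n^2 + 24*n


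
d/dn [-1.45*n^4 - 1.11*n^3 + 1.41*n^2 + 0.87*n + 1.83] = -5.8*n^3 - 3.33*n^2 + 2.82*n + 0.87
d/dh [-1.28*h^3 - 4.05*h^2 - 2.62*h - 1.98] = -3.84*h^2 - 8.1*h - 2.62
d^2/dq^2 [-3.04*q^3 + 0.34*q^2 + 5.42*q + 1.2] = 0.68 - 18.24*q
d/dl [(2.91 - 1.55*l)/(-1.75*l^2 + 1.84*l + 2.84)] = (-2.7125*l^2 + 10.185*l - 9.7564)/(3.0625*l^4 - 6.44*l^3 - 6.5544*l^2 + 10.4512*l + 8.0656)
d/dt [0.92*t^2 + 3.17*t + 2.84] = 1.84*t + 3.17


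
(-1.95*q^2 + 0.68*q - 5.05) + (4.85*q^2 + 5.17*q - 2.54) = 2.9*q^2 + 5.85*q - 7.59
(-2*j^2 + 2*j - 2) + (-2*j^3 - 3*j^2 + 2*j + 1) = -2*j^3 - 5*j^2 + 4*j - 1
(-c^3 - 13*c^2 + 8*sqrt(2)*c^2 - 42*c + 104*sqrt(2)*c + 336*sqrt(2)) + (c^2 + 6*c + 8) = -c^3 - 12*c^2 + 8*sqrt(2)*c^2 - 36*c + 104*sqrt(2)*c + 8 + 336*sqrt(2)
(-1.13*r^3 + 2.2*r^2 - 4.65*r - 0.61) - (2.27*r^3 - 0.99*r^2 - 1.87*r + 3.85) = -3.4*r^3 + 3.19*r^2 - 2.78*r - 4.46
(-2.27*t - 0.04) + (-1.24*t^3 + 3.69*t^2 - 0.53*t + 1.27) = -1.24*t^3 + 3.69*t^2 - 2.8*t + 1.23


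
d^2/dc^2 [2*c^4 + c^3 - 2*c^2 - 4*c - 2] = 24*c^2 + 6*c - 4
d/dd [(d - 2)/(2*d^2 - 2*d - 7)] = (-2*d^2 + 8*d - 11)/(4*d^4 - 8*d^3 - 24*d^2 + 28*d + 49)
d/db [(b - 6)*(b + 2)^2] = (b + 2)*(3*b - 10)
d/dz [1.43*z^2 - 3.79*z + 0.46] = 2.86*z - 3.79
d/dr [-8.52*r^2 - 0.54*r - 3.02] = -17.04*r - 0.54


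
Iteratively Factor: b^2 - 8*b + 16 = (b - 4)*(b - 4)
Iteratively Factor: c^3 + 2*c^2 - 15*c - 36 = (c + 3)*(c^2 - c - 12) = (c - 4)*(c + 3)*(c + 3)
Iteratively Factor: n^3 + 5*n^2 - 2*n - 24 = (n + 4)*(n^2 + n - 6) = (n + 3)*(n + 4)*(n - 2)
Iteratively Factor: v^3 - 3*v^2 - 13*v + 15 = (v - 1)*(v^2 - 2*v - 15) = (v - 5)*(v - 1)*(v + 3)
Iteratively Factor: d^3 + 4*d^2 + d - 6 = (d + 2)*(d^2 + 2*d - 3) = (d + 2)*(d + 3)*(d - 1)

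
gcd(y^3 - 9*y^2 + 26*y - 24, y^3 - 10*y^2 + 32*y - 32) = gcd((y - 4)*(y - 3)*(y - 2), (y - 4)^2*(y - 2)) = y^2 - 6*y + 8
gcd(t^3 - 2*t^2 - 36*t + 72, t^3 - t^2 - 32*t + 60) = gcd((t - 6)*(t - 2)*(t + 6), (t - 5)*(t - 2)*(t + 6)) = t^2 + 4*t - 12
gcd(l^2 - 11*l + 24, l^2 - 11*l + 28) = 1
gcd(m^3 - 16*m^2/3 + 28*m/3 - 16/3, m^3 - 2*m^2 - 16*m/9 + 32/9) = m^2 - 10*m/3 + 8/3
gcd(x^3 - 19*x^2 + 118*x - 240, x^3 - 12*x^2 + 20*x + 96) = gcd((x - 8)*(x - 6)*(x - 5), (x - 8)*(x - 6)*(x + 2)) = x^2 - 14*x + 48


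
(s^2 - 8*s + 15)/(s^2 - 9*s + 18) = (s - 5)/(s - 6)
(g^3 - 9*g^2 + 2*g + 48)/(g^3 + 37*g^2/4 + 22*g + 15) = 4*(g^2 - 11*g + 24)/(4*g^2 + 29*g + 30)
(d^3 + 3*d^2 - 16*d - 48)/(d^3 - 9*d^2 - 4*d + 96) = (d + 4)/(d - 8)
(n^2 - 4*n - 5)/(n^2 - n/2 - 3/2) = 2*(n - 5)/(2*n - 3)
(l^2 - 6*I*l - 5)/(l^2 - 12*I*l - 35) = (l - I)/(l - 7*I)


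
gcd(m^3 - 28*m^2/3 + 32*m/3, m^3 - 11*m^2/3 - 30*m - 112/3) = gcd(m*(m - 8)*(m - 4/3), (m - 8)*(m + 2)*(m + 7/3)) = m - 8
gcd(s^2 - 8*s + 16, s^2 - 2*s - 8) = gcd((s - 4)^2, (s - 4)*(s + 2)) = s - 4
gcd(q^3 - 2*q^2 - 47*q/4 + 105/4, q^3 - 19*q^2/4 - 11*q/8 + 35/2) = q - 5/2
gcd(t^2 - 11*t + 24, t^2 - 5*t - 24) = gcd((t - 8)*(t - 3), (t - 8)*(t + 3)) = t - 8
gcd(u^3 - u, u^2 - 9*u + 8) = u - 1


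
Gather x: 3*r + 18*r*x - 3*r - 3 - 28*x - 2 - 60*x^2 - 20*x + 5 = -60*x^2 + x*(18*r - 48)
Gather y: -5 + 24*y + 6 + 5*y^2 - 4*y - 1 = 5*y^2 + 20*y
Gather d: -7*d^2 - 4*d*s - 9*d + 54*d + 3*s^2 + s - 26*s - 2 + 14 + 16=-7*d^2 + d*(45 - 4*s) + 3*s^2 - 25*s + 28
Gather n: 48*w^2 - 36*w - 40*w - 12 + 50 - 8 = 48*w^2 - 76*w + 30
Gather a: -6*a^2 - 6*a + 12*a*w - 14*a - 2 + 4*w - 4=-6*a^2 + a*(12*w - 20) + 4*w - 6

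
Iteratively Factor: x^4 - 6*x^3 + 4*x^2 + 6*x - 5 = (x - 1)*(x^3 - 5*x^2 - x + 5) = (x - 1)^2*(x^2 - 4*x - 5) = (x - 5)*(x - 1)^2*(x + 1)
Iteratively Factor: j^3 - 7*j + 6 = (j - 2)*(j^2 + 2*j - 3) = (j - 2)*(j - 1)*(j + 3)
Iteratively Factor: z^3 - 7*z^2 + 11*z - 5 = (z - 1)*(z^2 - 6*z + 5) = (z - 5)*(z - 1)*(z - 1)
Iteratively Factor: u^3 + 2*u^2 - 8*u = (u - 2)*(u^2 + 4*u) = u*(u - 2)*(u + 4)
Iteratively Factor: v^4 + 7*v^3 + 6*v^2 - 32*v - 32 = (v + 4)*(v^3 + 3*v^2 - 6*v - 8) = (v - 2)*(v + 4)*(v^2 + 5*v + 4) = (v - 2)*(v + 4)^2*(v + 1)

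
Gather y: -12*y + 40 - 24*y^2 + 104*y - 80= -24*y^2 + 92*y - 40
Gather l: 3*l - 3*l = 0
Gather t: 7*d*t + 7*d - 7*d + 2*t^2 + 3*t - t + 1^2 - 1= 2*t^2 + t*(7*d + 2)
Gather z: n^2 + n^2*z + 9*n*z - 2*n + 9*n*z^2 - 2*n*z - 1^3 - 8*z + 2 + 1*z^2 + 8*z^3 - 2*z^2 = n^2 - 2*n + 8*z^3 + z^2*(9*n - 1) + z*(n^2 + 7*n - 8) + 1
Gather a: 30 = 30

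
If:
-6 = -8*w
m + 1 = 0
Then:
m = -1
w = 3/4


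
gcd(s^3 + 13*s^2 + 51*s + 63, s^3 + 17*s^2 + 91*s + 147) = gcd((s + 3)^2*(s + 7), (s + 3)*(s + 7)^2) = s^2 + 10*s + 21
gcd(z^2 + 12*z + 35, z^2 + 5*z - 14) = z + 7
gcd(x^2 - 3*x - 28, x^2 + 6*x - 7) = 1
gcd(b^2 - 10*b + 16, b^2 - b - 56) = b - 8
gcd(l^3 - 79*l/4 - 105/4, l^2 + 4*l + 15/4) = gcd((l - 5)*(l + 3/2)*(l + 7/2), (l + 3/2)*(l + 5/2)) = l + 3/2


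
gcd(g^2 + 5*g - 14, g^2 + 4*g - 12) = g - 2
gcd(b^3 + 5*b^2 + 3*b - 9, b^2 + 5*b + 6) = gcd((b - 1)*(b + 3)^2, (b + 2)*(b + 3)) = b + 3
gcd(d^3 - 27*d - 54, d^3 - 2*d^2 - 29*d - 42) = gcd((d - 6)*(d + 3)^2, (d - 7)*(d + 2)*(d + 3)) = d + 3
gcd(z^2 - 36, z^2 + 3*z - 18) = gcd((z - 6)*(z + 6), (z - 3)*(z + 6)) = z + 6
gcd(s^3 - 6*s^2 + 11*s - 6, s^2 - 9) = s - 3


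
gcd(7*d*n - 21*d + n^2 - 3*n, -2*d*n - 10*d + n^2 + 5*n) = 1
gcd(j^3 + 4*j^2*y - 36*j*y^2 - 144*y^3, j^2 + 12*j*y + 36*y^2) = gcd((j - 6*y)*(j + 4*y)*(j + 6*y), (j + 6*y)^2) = j + 6*y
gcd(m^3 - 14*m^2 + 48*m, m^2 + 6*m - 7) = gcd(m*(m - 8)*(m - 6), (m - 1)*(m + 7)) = 1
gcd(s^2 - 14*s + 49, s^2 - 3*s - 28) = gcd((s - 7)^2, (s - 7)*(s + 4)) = s - 7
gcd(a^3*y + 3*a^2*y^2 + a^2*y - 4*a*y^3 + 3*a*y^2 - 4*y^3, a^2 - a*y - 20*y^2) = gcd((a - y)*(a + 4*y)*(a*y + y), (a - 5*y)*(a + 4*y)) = a + 4*y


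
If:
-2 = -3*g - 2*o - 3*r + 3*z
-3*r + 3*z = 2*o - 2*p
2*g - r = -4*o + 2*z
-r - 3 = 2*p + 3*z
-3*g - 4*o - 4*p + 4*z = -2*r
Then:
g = 186/175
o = -43/50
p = -104/175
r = -8/25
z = -87/175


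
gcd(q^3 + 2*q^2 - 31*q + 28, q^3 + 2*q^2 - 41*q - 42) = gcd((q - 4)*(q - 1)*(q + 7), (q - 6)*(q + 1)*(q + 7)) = q + 7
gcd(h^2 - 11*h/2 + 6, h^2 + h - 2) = 1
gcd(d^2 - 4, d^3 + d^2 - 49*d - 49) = 1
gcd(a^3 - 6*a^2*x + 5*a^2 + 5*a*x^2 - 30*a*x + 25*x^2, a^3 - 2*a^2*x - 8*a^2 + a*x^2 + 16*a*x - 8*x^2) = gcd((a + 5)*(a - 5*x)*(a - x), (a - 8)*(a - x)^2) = -a + x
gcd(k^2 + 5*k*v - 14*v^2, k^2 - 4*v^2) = -k + 2*v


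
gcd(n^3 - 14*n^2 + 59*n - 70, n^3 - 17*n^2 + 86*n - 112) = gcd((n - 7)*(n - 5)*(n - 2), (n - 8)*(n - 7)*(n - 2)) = n^2 - 9*n + 14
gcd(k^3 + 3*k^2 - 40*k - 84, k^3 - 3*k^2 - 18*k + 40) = 1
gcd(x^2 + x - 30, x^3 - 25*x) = x - 5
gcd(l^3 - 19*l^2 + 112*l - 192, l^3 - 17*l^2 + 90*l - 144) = l^2 - 11*l + 24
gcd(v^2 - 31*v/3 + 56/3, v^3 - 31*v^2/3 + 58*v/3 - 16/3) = v - 8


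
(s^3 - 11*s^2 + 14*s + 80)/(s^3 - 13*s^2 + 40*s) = (s + 2)/s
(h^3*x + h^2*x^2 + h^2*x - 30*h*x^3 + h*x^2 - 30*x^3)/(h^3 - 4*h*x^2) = x*(h^3 + h^2*x + h^2 - 30*h*x^2 + h*x - 30*x^2)/(h*(h^2 - 4*x^2))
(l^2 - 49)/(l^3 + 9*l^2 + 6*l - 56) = (l - 7)/(l^2 + 2*l - 8)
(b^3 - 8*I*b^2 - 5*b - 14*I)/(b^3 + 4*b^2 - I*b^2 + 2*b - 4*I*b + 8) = (b - 7*I)/(b + 4)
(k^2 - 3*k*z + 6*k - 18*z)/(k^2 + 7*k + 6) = (k - 3*z)/(k + 1)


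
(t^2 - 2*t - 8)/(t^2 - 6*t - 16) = (t - 4)/(t - 8)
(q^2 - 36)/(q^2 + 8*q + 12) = (q - 6)/(q + 2)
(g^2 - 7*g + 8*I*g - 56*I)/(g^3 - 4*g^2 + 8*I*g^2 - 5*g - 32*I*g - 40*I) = (g - 7)/(g^2 - 4*g - 5)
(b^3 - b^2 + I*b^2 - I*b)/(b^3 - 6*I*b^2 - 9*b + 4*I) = b*(b^2 - b + I*b - I)/(b^3 - 6*I*b^2 - 9*b + 4*I)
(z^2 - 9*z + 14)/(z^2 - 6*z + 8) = (z - 7)/(z - 4)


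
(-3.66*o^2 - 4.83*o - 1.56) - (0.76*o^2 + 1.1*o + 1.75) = -4.42*o^2 - 5.93*o - 3.31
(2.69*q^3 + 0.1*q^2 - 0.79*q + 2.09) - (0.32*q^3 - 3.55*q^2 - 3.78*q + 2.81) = 2.37*q^3 + 3.65*q^2 + 2.99*q - 0.72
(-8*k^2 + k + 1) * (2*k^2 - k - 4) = -16*k^4 + 10*k^3 + 33*k^2 - 5*k - 4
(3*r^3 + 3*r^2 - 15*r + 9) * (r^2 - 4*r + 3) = 3*r^5 - 9*r^4 - 18*r^3 + 78*r^2 - 81*r + 27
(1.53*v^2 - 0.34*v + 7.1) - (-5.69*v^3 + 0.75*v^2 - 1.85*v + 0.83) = 5.69*v^3 + 0.78*v^2 + 1.51*v + 6.27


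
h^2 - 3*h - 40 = (h - 8)*(h + 5)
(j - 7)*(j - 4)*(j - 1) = j^3 - 12*j^2 + 39*j - 28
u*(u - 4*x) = u^2 - 4*u*x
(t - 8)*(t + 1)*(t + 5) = t^3 - 2*t^2 - 43*t - 40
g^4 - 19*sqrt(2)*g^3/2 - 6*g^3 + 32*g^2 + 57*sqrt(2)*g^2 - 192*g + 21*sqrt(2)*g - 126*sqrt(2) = (g - 6)*(g - 7*sqrt(2))*(g - 3*sqrt(2))*(g + sqrt(2)/2)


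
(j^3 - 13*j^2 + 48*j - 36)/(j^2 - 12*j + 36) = j - 1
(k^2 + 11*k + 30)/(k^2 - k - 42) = (k + 5)/(k - 7)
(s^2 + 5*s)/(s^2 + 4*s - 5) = s/(s - 1)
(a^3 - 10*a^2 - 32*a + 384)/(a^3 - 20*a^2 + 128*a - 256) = (a + 6)/(a - 4)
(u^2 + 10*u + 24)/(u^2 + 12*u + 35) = (u^2 + 10*u + 24)/(u^2 + 12*u + 35)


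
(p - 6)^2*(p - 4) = p^3 - 16*p^2 + 84*p - 144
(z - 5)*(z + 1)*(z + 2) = z^3 - 2*z^2 - 13*z - 10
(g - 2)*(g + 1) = g^2 - g - 2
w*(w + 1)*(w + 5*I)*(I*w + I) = I*w^4 - 5*w^3 + 2*I*w^3 - 10*w^2 + I*w^2 - 5*w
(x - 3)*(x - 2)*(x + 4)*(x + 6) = x^4 + 5*x^3 - 20*x^2 - 60*x + 144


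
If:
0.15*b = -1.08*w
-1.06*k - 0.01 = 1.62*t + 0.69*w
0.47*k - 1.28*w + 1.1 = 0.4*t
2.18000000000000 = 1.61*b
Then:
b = 1.35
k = -1.79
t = 1.25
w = -0.19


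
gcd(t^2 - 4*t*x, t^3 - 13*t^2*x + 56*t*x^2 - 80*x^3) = -t + 4*x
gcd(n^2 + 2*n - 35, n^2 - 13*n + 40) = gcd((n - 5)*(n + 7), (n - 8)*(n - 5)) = n - 5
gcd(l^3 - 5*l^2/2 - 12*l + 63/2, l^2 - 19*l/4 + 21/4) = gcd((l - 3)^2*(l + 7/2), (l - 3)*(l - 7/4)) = l - 3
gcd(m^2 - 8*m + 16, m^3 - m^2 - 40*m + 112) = m^2 - 8*m + 16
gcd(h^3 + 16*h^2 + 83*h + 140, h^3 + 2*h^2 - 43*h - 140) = h^2 + 9*h + 20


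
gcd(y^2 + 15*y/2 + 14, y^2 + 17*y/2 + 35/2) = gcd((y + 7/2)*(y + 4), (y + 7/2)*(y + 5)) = y + 7/2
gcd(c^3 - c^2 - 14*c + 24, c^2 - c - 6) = c - 3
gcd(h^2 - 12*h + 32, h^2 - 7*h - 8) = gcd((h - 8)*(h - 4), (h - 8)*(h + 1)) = h - 8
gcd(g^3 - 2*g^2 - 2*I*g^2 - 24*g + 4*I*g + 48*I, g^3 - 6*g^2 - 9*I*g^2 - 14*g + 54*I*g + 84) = g^2 + g*(-6 - 2*I) + 12*I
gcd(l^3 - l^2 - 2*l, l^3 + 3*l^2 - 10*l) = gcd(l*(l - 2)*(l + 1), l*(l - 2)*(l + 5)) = l^2 - 2*l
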